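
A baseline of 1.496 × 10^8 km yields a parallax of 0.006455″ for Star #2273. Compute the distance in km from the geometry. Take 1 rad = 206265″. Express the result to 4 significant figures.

4.780 × 10^15 km

θ = 0.006455″ = 0.006455/206265 = 3.1295 × 10^-8 rad.
d = B/θ = (1.496 × 10^8) / (3.1295 × 10^-8) = 4.7803 × 10^15 km.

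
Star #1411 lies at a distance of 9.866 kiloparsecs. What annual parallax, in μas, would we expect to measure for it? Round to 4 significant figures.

101.4 μas

d = 9.866 kpc = 9866 pc.
p = 1/d = 1/9866 = 0.00010136 arcsec.
= 0.00010136 × 10⁶ = 101.36 μas.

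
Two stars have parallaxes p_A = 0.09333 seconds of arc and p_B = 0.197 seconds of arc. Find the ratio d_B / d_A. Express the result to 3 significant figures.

Since d = 1/p, d_B/d_A = p_A/p_B.
= 0.09333 / 0.197 = 0.47376.

0.474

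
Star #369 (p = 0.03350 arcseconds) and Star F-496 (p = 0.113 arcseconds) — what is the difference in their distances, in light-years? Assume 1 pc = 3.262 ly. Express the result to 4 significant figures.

d_A = 1/0.03350″ = 29.851 pc; d_B = 1/0.1130″ = 8.8496 pc.
|d_B − d_A| = |8.8496 − 29.851| = 21.001 pc = 21.001 × 3.262 ly = 68.505 ly.

68.51 ly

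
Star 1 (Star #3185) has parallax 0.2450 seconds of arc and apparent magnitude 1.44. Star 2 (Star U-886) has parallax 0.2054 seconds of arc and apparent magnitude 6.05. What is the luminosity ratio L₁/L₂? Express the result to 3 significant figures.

d₁ = 1/p₁ = 1/0.2450″ = 4.0816 pc; d₂ = 1/p₂ = 1/0.2054″ = 4.8685 pc.
M₁ = m₁ − 5 log₁₀ d₁ + 5 = 1.44 − 3.0542 + 5 = 3.3858.
M₂ = 6.05 − 3.4370 + 5 = 7.6130.
L₁/L₂ = 10^(0.4(M₂ − M₁)) = 10^(0.4 × 4.2272) = 10^1.69088 = 49.077.

L₁/L₂ = 49.1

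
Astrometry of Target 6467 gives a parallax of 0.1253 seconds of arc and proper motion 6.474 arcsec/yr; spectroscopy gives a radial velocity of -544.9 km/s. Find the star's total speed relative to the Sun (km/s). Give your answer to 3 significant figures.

d = 1/p = 1/0.1253″ = 7.9808 pc.
v_t = 4.740 μ d = 4.740 × 6.474 × 7.9808 = 244.9 km/s.
v = √(v_r² + v_t²) = √((-544.9)² + 244.9²) = √356892 = 597.4 km/s.

597 km/s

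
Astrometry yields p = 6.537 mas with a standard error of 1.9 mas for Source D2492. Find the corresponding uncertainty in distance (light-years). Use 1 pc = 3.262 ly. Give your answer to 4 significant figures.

d = 1/p, so σ_d = σ_p / p².
σ_d = 0.00190 / (0.006537)² = 0.00190 / 0.000042732 = 44.463 pc = 44.463 × 3.262 ly = 145.04 ly.

145.0 ly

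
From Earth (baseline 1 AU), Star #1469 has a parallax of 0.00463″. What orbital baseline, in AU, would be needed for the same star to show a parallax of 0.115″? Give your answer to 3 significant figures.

24.8 AU

Parallax scales linearly with baseline: p ∝ B, so B = p_target / p_Earth × 1 AU.
B = 0.115 / 0.00463 = 24.838 AU.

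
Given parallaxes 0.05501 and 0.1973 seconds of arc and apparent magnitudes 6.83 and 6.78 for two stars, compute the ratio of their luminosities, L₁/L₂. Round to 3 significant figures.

d₁ = 1/p₁ = 1/0.05501″ = 18.179 pc; d₂ = 1/p₂ = 1/0.1973″ = 5.0684 pc.
M₁ = m₁ − 5 log₁₀ d₁ + 5 = 6.83 − 6.2978 + 5 = 5.5322.
M₂ = 6.78 − 3.5244 + 5 = 8.2556.
L₁/L₂ = 10^(0.4(M₂ − M₁)) = 10^(0.4 × 2.7234) = 10^1.08936 = 12.285.

L₁/L₂ = 12.3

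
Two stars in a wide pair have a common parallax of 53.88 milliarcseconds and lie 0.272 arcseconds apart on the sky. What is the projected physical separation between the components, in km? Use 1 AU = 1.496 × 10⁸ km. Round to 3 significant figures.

7.55 × 10^8 km

d = 1/p = 1/0.05388″ = 18.56 pc.
At distance d (pc), an angle of θ arcsec spans θ·d AU: s = 0.272 × 18.56 = 5.0483 AU.
= 5.0483 × 1.496 × 10⁸ km = 7.5523 × 10^8 km.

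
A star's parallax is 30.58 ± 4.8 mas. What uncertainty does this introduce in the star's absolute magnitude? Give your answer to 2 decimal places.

σ_M = 0.34 mag

M = m − 5 log₁₀ d + 5 = m + 5 log₁₀ p + 5, so ∂M/∂p = 5/(p ln 10).
σ_M = (5/ln 10) · (σ_p/p) = 2.1715 × 4.8/30.58 = 2.1715 × 0.15697 = 0.34086.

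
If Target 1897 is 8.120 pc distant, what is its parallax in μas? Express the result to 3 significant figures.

123000 μas

p = 1/d = 1/8.12 = 0.12315 arcsec.
= 0.12315 × 10⁶ = 1.2315 × 10^5 μas.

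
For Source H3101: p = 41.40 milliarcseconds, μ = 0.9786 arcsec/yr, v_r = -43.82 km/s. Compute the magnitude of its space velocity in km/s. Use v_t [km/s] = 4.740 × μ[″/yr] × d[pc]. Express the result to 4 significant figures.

120.3 km/s

d = 1/p = 1/0.04140″ = 24.155 pc.
v_t = 4.740 μ d = 4.740 × 0.9786 × 24.155 = 112.04 km/s.
v = √(v_r² + v_t²) = √((-43.82)² + 112.04²) = √14473.2 = 120.3 km/s.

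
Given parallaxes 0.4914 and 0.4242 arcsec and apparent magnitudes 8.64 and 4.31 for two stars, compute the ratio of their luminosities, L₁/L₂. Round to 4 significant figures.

d₁ = 1/p₁ = 1/0.4914″ = 2.035 pc; d₂ = 1/p₂ = 1/0.4242″ = 2.3574 pc.
M₁ = m₁ − 5 log₁₀ d₁ + 5 = 8.64 − 1.5428 + 5 = 12.0972.
M₂ = 4.31 − 1.8622 + 5 = 7.4478.
L₁/L₂ = 10^(0.4(M₂ − M₁)) = 10^(0.4 × (-4.6494)) = 10^(-1.85976) = 0.013811.

L₁/L₂ = 0.01381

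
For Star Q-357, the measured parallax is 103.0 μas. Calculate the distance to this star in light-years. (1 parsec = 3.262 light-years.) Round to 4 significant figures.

31670 light years

p = 103.0 μas = 0.0001030 arcsec.
d = 1/p = 1/0.0001030 = 9708.7 pc.
In light-years: 9708.7 × 3.262 = 31670 ly.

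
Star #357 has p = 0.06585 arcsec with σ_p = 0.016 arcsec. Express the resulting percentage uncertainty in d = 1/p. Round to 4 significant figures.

For d = 1/p, |σ_d/d| = |σ_p/p|.
σ_p/p = 0.016 / 0.06585 = 0.24298 = 24.298%.

24.30%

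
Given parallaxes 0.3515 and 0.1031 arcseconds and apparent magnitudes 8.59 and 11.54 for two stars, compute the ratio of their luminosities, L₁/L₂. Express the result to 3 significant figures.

L₁/L₂ = 1.30

d₁ = 1/p₁ = 1/0.3515″ = 2.845 pc; d₂ = 1/p₂ = 1/0.1031″ = 9.6993 pc.
M₁ = m₁ − 5 log₁₀ d₁ + 5 = 8.59 − 2.2704 + 5 = 11.3196.
M₂ = 11.54 − 4.9337 + 5 = 11.6063.
L₁/L₂ = 10^(0.4(M₂ − M₁)) = 10^(0.4 × 0.2867) = 10^0.11468 = 1.3022.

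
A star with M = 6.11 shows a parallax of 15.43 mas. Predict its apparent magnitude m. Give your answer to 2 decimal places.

d = 1/p = 1/0.01543″ = 64.809 pc.
m − M = 5 log₁₀ d − 5 = 5 log₁₀(64.809) − 5 = 9.0582 − 5 = 4.0582.
m = M + (m − M) = 6.11 + 4.0582 = 10.17.

m = 10.17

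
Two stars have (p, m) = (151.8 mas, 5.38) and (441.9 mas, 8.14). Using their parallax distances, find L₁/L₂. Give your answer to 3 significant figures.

d₁ = 1/p₁ = 1/0.1518″ = 6.5876 pc; d₂ = 1/p₂ = 1/0.4419″ = 2.263 pc.
M₁ = m₁ − 5 log₁₀ d₁ + 5 = 5.38 − 4.0936 + 5 = 6.2864.
M₂ = 8.14 − 1.7734 + 5 = 11.3666.
L₁/L₂ = 10^(0.4(M₂ − M₁)) = 10^(0.4 × 5.0802) = 10^2.03208 = 107.67.

L₁/L₂ = 108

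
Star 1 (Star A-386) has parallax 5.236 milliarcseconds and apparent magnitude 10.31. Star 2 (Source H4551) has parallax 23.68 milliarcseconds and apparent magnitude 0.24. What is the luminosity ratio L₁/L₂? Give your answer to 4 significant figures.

d₁ = 1/p₁ = 1/0.005236″ = 190.99 pc; d₂ = 1/p₂ = 1/0.02368″ = 42.23 pc.
M₁ = m₁ − 5 log₁₀ d₁ + 5 = 10.31 − 11.4051 + 5 = 3.9049.
M₂ = 0.24 − 8.1281 + 5 = -2.8881.
L₁/L₂ = 10^(0.4(M₂ − M₁)) = 10^(0.4 × (-6.7930)) = 10^(-2.71720) = 0.0019178.

L₁/L₂ = 0.001918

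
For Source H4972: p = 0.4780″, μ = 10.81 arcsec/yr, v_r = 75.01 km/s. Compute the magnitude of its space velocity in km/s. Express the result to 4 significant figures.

130.8 km/s

d = 1/p = 1/0.4780″ = 2.0921 pc.
v_t = 4.740 μ d = 4.740 × 10.81 × 2.0921 = 107.2 km/s.
v = √(v_r² + v_t²) = √(75.01² + 107.2²) = √17118.3 = 130.84 km/s.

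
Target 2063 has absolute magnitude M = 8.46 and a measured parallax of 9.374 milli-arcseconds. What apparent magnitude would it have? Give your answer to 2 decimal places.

d = 1/p = 1/0.009374″ = 106.68 pc.
m − M = 5 log₁₀ d − 5 = 5 log₁₀(106.68) − 5 = 10.1404 − 5 = 5.1404.
m = M + (m − M) = 8.46 + 5.1404 = 13.60.

m = 13.60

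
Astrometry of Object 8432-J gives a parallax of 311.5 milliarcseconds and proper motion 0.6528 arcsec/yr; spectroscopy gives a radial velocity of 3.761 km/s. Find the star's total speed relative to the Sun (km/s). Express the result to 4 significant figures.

d = 1/p = 1/0.3115″ = 3.2103 pc.
v_t = 4.740 μ d = 4.740 × 0.6528 × 3.2103 = 9.9335 km/s.
v = √(v_r² + v_t²) = √(3.761² + 9.9335²) = √112.82 = 10.622 km/s.

10.62 km/s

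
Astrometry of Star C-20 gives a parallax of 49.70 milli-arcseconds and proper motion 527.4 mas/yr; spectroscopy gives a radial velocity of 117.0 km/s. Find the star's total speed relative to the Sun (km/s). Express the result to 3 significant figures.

d = 1/p = 1/0.04970″ = 20.121 pc.
μ = 527.4 mas/yr = 0.5274 ″/yr.
v_t = 4.740 μ d = 4.740 × 0.5274 × 20.121 = 50.3 km/s.
v = √(v_r² + v_t²) = √(117.0² + 50.3²) = √16219.1 = 127.35 km/s.

127 km/s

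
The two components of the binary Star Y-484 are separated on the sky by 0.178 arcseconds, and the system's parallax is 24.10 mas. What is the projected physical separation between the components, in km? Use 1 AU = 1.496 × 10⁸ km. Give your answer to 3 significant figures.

d = 1/p = 1/0.02410″ = 41.494 pc.
At distance d (pc), an angle of θ arcsec spans θ·d AU: s = 0.178 × 41.494 = 7.3859 AU.
= 7.3859 × 1.496 × 10⁸ km = 1.1049 × 10^9 km.

1.10 × 10^9 km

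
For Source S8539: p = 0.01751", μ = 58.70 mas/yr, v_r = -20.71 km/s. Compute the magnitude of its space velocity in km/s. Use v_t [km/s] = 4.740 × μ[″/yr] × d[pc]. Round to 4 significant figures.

d = 1/p = 1/0.01751″ = 57.11 pc.
μ = 58.70 mas/yr = 0.05870 ″/yr.
v_t = 4.740 μ d = 4.740 × 0.05870 × 57.11 = 15.89 km/s.
v = √(v_r² + v_t²) = √((-20.71)² + 15.89²) = √681.396 = 26.104 km/s.

26.10 km/s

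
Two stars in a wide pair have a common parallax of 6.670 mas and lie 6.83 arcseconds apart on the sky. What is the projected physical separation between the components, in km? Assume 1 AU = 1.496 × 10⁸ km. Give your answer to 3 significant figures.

1.53 × 10^11 km

d = 1/p = 1/0.006670″ = 149.93 pc.
At distance d (pc), an angle of θ arcsec spans θ·d AU: s = 6.83 × 149.93 = 1024 AU.
= 1024 × 1.496 × 10⁸ km = 1.5319 × 10^11 km.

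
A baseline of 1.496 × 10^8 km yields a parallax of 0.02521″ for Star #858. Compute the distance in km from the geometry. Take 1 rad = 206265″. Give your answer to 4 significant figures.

1.224 × 10^15 km

θ = 0.02521″ = 0.02521/206265 = 1.2222 × 10^-7 rad.
d = B/θ = (1.496 × 10^8) / (1.2222 × 10^-7) = 1.2240 × 10^15 km.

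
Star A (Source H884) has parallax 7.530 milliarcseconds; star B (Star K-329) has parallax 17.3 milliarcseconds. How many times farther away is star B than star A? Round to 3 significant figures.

0.435

Since d = 1/p, d_B/d_A = p_A/p_B.
= 7.530 / 17.3 = 0.43526.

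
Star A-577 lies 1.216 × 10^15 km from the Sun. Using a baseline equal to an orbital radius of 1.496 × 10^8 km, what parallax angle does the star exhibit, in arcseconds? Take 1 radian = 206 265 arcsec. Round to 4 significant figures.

θ ≈ B/d = (1.496 × 10^8) / (1.216 × 10^15) = 1.2303 × 10^-7 rad.
In arcseconds: 1.2303 × 10^-7 × 206265 = 0.025377″.

0.02538 arcsec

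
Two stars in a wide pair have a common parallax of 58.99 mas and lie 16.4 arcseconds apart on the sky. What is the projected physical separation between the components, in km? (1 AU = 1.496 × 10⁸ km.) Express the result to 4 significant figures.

4.159 × 10^10 km

d = 1/p = 1/0.05899″ = 16.952 pc.
At distance d (pc), an angle of θ arcsec spans θ·d AU: s = 16.4 × 16.952 = 278.01 AU.
= 278.01 × 1.496 × 10⁸ km = 4.1590 × 10^10 km.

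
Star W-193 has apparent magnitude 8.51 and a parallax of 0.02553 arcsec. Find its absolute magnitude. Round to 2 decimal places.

M = 5.55

d = 1/p = 1/0.02553″ = 39.17 pc.
m − M = 5 log₁₀(39.17) − 5 = 7.9648 − 5 = 2.9648.
M = m − (m − M) = 8.51 − 2.9648 = 5.55.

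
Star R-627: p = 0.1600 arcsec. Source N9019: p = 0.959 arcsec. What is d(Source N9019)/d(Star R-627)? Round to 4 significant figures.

Since d = 1/p, d_B/d_A = p_A/p_B.
= 0.1600 / 0.959 = 0.16684.

0.1668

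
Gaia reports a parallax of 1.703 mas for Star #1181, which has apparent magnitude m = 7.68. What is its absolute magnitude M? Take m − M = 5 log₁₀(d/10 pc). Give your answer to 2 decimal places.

M = -1.16

d = 1/p = 1/0.001703″ = 587.2 pc.
m − M = 5 log₁₀(587.2) − 5 = 13.8439 − 5 = 8.8439.
M = m − (m − M) = 7.68 − 8.8439 = -1.16.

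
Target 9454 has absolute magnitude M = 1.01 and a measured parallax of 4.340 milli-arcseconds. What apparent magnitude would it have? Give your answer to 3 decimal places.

d = 1/p = 1/0.004340″ = 230.41 pc.
m − M = 5 log₁₀ d − 5 = 5 log₁₀(230.41) − 5 = 11.8125 − 5 = 6.8125.
m = M + (m − M) = 1.01 + 6.8125 = 7.823.

m = 7.823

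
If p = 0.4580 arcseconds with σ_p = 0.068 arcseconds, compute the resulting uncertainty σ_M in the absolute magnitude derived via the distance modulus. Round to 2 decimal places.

M = m − 5 log₁₀ d + 5 = m + 5 log₁₀ p + 5, so ∂M/∂p = 5/(p ln 10).
σ_M = (5/ln 10) · (σ_p/p) = 2.1715 × 0.068/0.4580 = 2.1715 × 0.14847 = 0.3224.

σ_M = 0.32 mag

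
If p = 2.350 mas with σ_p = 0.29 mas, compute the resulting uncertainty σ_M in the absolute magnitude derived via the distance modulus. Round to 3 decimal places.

σ_M = 0.268 mag

M = m − 5 log₁₀ d + 5 = m + 5 log₁₀ p + 5, so ∂M/∂p = 5/(p ln 10).
σ_M = (5/ln 10) · (σ_p/p) = 2.1715 × 0.29/2.350 = 2.1715 × 0.1234 = 0.26796.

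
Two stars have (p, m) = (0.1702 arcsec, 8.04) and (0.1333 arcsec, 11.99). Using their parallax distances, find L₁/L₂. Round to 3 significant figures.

d₁ = 1/p₁ = 1/0.1702″ = 5.8754 pc; d₂ = 1/p₂ = 1/0.1333″ = 7.5019 pc.
M₁ = m₁ − 5 log₁₀ d₁ + 5 = 8.04 − 3.8452 + 5 = 9.1948.
M₂ = 11.99 − 4.3759 + 5 = 12.6141.
L₁/L₂ = 10^(0.4(M₂ − M₁)) = 10^(0.4 × 3.4193) = 10^1.36772 = 23.32.

L₁/L₂ = 23.3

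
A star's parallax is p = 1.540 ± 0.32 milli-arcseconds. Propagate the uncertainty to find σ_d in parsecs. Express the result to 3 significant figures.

d = 1/p, so σ_d = σ_p / p².
σ_d = 0.000320 / (0.001540)² = 0.000320 / 0.0000023716 = 134.93 pc.

135 pc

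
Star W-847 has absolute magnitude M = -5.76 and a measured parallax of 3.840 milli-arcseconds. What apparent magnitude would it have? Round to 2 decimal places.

m = 1.32

d = 1/p = 1/0.003840″ = 260.42 pc.
m − M = 5 log₁₀ d − 5 = 5 log₁₀(260.42) − 5 = 12.0784 − 5 = 7.0784.
m = M + (m − M) = -5.76 + 7.0784 = 1.32.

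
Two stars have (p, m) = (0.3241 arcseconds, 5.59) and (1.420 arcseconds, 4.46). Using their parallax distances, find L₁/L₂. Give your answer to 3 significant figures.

d₁ = 1/p₁ = 1/0.3241″ = 3.0855 pc; d₂ = 1/p₂ = 1/1.420″ = 0.70423 pc.
M₁ = m₁ − 5 log₁₀ d₁ + 5 = 5.59 − 2.4466 + 5 = 8.1434.
M₂ = 4.46 − (-0.7614) + 5 = 10.2214.
L₁/L₂ = 10^(0.4(M₂ − M₁)) = 10^(0.4 × 2.0780) = 10^0.83120 = 6.7795.

L₁/L₂ = 6.78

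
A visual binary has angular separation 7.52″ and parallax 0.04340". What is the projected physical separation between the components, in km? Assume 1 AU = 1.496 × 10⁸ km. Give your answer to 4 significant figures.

d = 1/p = 1/0.04340″ = 23.041 pc.
At distance d (pc), an angle of θ arcsec spans θ·d AU: s = 7.52 × 23.041 = 173.27 AU.
= 173.27 × 1.496 × 10⁸ km = 2.5921 × 10^10 km.

2.592 × 10^10 km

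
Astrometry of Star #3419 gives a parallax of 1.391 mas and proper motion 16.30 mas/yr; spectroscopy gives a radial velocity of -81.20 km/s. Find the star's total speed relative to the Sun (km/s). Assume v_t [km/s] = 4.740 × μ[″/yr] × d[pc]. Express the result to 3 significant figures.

98.4 km/s

d = 1/p = 1/0.001391″ = 718.91 pc.
μ = 16.30 mas/yr = 0.01630 ″/yr.
v_t = 4.740 μ d = 4.740 × 0.01630 × 718.91 = 55.544 km/s.
v = √(v_r² + v_t²) = √((-81.20)² + 55.544²) = √9678.58 = 98.38 km/s.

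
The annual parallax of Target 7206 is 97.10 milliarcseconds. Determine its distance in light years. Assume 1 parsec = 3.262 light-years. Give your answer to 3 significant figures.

33.6 light years

p = 97.10 milliarcseconds = 0.09710 arcsec.
d = 1/p = 1/0.09710 = 10.299 pc.
In light-years: 10.299 × 3.262 = 33.595 ly.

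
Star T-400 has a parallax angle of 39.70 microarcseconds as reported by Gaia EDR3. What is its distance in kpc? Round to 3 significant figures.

p = 39.70 microarcseconds = 0.00003970 arcsec.
d = 1/p = 1/0.00003970 = 25189 pc.
= 25.189 kpc.

25.2 kpc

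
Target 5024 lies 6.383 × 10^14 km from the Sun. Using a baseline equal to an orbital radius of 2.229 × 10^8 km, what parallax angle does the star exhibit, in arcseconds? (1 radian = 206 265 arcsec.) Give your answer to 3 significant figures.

0.0720 arcsec

θ ≈ B/d = (2.229 × 10^8) / (6.383 × 10^14) = 3.4921 × 10^-7 rad.
In arcseconds: 3.4921 × 10^-7 × 206265 = 0.07203″.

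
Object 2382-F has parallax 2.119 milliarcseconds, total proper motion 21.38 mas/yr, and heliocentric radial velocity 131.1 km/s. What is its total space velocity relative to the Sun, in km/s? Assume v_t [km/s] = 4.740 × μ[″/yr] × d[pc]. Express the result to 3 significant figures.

d = 1/p = 1/0.002119″ = 471.92 pc.
μ = 21.38 mas/yr = 0.02138 ″/yr.
v_t = 4.740 μ d = 4.740 × 0.02138 × 471.92 = 47.825 km/s.
v = √(v_r² + v_t²) = √(131.1² + 47.825²) = √19474.4 = 139.55 km/s.

140 km/s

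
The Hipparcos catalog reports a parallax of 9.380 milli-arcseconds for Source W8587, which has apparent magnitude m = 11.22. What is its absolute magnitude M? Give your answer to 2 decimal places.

M = 6.08

d = 1/p = 1/0.009380″ = 106.61 pc.
m − M = 5 log₁₀(106.61) − 5 = 10.1390 − 5 = 5.1390.
M = m − (m − M) = 11.22 − 5.1390 = 6.08.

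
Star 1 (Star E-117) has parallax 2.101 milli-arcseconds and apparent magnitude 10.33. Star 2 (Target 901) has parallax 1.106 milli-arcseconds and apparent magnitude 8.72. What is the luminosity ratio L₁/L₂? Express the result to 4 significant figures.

d₁ = 1/p₁ = 1/0.002101″ = 475.96 pc; d₂ = 1/p₂ = 1/0.001106″ = 904.16 pc.
M₁ = m₁ − 5 log₁₀ d₁ + 5 = 10.33 − 13.3879 + 5 = 1.9421.
M₂ = 8.72 − 14.7812 + 5 = -1.0612.
L₁/L₂ = 10^(0.4(M₂ − M₁)) = 10^(0.4 × (-3.0033)) = 10^(-1.20132) = 0.062904.

L₁/L₂ = 0.06290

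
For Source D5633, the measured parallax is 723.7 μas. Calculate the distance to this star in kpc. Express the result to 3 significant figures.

p = 723.7 μas = 0.0007237 arcsec.
d = 1/p = 1/0.0007237 = 1381.8 pc.
= 1.3818 kpc.

1.38 kpc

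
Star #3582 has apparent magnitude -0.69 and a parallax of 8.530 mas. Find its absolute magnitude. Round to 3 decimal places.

d = 1/p = 1/0.008530″ = 117.23 pc.
m − M = 5 log₁₀(117.23) − 5 = 10.3452 − 5 = 5.3452.
M = m − (m − M) = -0.69 − 5.3452 = -6.035.

M = -6.035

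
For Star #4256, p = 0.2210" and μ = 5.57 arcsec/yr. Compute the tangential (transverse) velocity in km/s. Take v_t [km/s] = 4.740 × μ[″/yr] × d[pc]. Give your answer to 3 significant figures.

d = 1/p = 1/0.2210″ = 4.5249 pc.
v_t = 4.74 × μ × d = 4.74 × 5.57 × 4.5249 = 119.47 km/s.

119 km/s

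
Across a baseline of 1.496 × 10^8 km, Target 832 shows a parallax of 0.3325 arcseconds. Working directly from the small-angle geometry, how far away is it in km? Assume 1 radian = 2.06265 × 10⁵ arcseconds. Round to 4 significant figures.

9.280 × 10^13 km

θ = 0.3325″ = 0.3325/206265 = 1.6120 × 10^-6 rad.
d = B/θ = (1.496 × 10^8) / (1.6120 × 10^-6) = 9.2804 × 10^13 km.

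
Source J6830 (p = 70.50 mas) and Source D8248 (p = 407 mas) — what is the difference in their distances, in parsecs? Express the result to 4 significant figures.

d_A = 1/0.07050″ = 14.184 pc; d_B = 1/0.4070″ = 2.457 pc.
|d_B − d_A| = |2.457 − 14.184| = 11.727 pc.

11.73 pc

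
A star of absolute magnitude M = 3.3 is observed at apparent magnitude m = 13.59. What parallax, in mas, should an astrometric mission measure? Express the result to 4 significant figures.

0.8750 mas

m − M = 13.59 − 3.3 = 10.29.
d = 10^((m−M)/5 + 1) = 10^3.058 = 1142.9 pc.
p = 1/d = 1/1142.9 = 0.00087497 arcsec = 0.87497 mas.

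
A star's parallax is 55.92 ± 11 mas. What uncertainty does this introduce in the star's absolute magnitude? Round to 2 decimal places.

M = m − 5 log₁₀ d + 5 = m + 5 log₁₀ p + 5, so ∂M/∂p = 5/(p ln 10).
σ_M = (5/ln 10) · (σ_p/p) = 2.1715 × 11/55.92 = 2.1715 × 0.19671 = 0.42716.

σ_M = 0.43 mag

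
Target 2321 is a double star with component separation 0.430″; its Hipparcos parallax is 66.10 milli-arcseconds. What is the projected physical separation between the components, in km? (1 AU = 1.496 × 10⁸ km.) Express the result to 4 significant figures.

9.732 × 10^8 km

d = 1/p = 1/0.06610″ = 15.129 pc.
At distance d (pc), an angle of θ arcsec spans θ·d AU: s = 0.430 × 15.129 = 6.5055 AU.
= 6.5055 × 1.496 × 10⁸ km = 9.7322 × 10^8 km.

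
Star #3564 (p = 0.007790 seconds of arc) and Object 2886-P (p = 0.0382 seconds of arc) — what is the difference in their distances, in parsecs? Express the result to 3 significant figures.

102 pc

d_A = 1/0.007790″ = 128.37 pc; d_B = 1/0.03820″ = 26.178 pc.
|d_B − d_A| = |26.178 − 128.37| = 102.19 pc.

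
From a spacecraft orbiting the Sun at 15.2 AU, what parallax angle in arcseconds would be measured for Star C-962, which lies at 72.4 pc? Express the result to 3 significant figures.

p (arcsec) = B (AU) / d (pc).
p = 15.2 / 72.4 = 0.20994 arcsec.

0.210 arcsec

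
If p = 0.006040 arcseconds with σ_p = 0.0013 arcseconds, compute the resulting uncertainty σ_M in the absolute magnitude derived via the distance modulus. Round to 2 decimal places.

σ_M = 0.47 mag

M = m − 5 log₁₀ d + 5 = m + 5 log₁₀ p + 5, so ∂M/∂p = 5/(p ln 10).
σ_M = (5/ln 10) · (σ_p/p) = 2.1715 × 0.0013/0.006040 = 2.1715 × 0.21523 = 0.46737.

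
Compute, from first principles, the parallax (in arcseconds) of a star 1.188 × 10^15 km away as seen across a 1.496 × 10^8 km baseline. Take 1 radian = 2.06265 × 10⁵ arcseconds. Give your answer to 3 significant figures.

0.0260 arcsec

θ ≈ B/d = (1.496 × 10^8) / (1.188 × 10^15) = 1.2593 × 10^-7 rad.
In arcseconds: 1.2593 × 10^-7 × 206265 = 0.025975″.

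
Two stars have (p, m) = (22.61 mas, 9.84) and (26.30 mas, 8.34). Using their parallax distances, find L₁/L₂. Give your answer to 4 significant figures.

L₁/L₂ = 0.3399

d₁ = 1/p₁ = 1/0.02261″ = 44.228 pc; d₂ = 1/p₂ = 1/0.02630″ = 38.023 pc.
M₁ = m₁ − 5 log₁₀ d₁ + 5 = 9.84 − 8.2285 + 5 = 6.6115.
M₂ = 8.34 − 7.9002 + 5 = 5.4398.
L₁/L₂ = 10^(0.4(M₂ − M₁)) = 10^(0.4 × (-1.1717)) = 10^(-0.46868) = 0.33988.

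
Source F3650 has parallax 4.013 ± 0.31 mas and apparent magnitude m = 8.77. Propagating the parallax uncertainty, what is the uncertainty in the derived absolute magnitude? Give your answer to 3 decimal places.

M = m − 5 log₁₀ d + 5 = m + 5 log₁₀ p + 5, so ∂M/∂p = 5/(p ln 10).
σ_M = (5/ln 10) · (σ_p/p) = 2.1715 × 0.31/4.013 = 2.1715 × 0.077249 = 0.16775.

σ_M = 0.168 mag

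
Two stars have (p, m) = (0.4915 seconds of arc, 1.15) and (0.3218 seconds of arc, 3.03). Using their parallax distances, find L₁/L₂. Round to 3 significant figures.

d₁ = 1/p₁ = 1/0.4915″ = 2.0346 pc; d₂ = 1/p₂ = 1/0.3218″ = 3.1075 pc.
M₁ = m₁ − 5 log₁₀ d₁ + 5 = 1.15 − 1.5424 + 5 = 4.6076.
M₂ = 3.03 − 2.4621 + 5 = 5.5679.
L₁/L₂ = 10^(0.4(M₂ − M₁)) = 10^(0.4 × 0.9603) = 10^0.38412 = 2.4217.

L₁/L₂ = 2.42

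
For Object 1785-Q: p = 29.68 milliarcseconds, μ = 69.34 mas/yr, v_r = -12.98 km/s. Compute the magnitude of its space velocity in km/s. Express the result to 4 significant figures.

d = 1/p = 1/0.02968″ = 33.693 pc.
μ = 69.34 mas/yr = 0.06934 ″/yr.
v_t = 4.740 μ d = 4.740 × 0.06934 × 33.693 = 11.074 km/s.
v = √(v_r² + v_t²) = √((-12.98)² + 11.074²) = √291.114 = 17.062 km/s.

17.06 km/s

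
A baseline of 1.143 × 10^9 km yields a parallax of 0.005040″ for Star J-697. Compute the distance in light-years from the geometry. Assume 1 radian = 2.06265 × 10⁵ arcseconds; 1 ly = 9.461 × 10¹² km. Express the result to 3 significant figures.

θ = 0.005040″ = 0.005040/206265 = 2.4435 × 10^-8 rad.
d = B/θ = (1.143 × 10^9) / (2.4435 × 10^-8) = 4.6777 × 10^16 km = (4.6777 × 10^16) / (9.461 × 10^12) ly = 4944.2 ly.

4940 ly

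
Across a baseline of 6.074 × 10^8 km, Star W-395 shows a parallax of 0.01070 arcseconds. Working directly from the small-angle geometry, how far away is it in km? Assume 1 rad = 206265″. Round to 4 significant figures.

θ = 0.01070″ = 0.01070/206265 = 5.1875 × 10^-8 rad.
d = B/θ = (6.074 × 10^8) / (5.1875 × 10^-8) = 1.1709 × 10^16 km.

1.171 × 10^16 km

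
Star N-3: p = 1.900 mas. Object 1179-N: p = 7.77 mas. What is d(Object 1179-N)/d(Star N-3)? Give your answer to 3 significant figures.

0.245

Since d = 1/p, d_B/d_A = p_A/p_B.
= 1.900 / 7.77 = 0.24453.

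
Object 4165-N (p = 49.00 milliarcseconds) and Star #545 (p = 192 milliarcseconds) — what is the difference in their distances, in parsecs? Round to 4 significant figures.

15.20 pc

d_A = 1/0.04900″ = 20.408 pc; d_B = 1/0.1920″ = 5.2083 pc.
|d_B − d_A| = |5.2083 − 20.408| = 15.2 pc.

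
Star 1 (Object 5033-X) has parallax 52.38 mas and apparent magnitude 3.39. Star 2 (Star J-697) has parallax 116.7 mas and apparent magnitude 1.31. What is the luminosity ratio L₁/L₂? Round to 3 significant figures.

L₁/L₂ = 0.731

d₁ = 1/p₁ = 1/0.05238″ = 19.091 pc; d₂ = 1/p₂ = 1/0.1167″ = 8.569 pc.
M₁ = m₁ − 5 log₁₀ d₁ + 5 = 3.39 − 6.4041 + 5 = 1.9859.
M₂ = 1.31 − 4.6647 + 5 = 1.6453.
L₁/L₂ = 10^(0.4(M₂ − M₁)) = 10^(0.4 × (-0.3406)) = 10^(-0.13624) = 0.73074.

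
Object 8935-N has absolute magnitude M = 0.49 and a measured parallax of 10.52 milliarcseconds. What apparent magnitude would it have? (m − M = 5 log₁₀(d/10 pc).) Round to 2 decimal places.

d = 1/p = 1/0.01052″ = 95.057 pc.
m − M = 5 log₁₀ d − 5 = 5 log₁₀(95.057) − 5 = 9.8899 − 5 = 4.8899.
m = M + (m − M) = 0.49 + 4.8899 = 5.38.

m = 5.38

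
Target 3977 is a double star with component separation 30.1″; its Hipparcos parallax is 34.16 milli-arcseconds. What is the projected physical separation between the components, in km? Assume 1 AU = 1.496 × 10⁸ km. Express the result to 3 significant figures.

1.32 × 10^11 km

d = 1/p = 1/0.03416″ = 29.274 pc.
At distance d (pc), an angle of θ arcsec spans θ·d AU: s = 30.1 × 29.274 = 881.15 AU.
= 881.15 × 1.496 × 10⁸ km = 1.3182 × 10^11 km.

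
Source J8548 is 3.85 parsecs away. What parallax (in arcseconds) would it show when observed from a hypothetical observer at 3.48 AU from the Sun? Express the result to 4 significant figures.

0.9039 arcsec

p (arcsec) = B (AU) / d (pc).
p = 3.48 / 3.85 = 0.9039 arcsec.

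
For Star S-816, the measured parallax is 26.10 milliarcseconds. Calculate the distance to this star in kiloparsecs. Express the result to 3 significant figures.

p = 26.10 milliarcseconds = 0.02610 arcsec.
d = 1/p = 1/0.02610 = 38.314 pc.
= 0.038314 kpc.

0.0383 kpc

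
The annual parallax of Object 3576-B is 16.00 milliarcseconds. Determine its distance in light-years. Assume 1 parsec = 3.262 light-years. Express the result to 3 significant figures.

p = 16.00 milliarcseconds = 0.01600 arcsec.
d = 1/p = 1/0.01600 = 62.5 pc.
In light-years: 62.5 × 3.262 = 203.88 ly.

204 light years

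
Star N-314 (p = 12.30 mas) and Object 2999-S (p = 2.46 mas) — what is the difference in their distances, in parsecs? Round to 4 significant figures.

d_A = 1/0.01230″ = 81.301 pc; d_B = 1/0.002460″ = 406.5 pc.
|d_B − d_A| = |406.5 − 81.301| = 325.2 pc.

325.2 pc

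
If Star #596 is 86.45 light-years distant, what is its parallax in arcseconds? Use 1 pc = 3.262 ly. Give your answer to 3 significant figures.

0.0377 arcsec

d = 86.45 ly ÷ 3.262 = 26.502 pc.
p = 1/d = 1/26.502 = 0.037733 arcsec.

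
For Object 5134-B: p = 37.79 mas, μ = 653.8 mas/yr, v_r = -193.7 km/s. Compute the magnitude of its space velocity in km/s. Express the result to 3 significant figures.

d = 1/p = 1/0.03779″ = 26.462 pc.
μ = 653.8 mas/yr = 0.6538 ″/yr.
v_t = 4.740 μ d = 4.740 × 0.6538 × 26.462 = 82.006 km/s.
v = √(v_r² + v_t²) = √((-193.7)² + 82.006²) = √44244.7 = 210.34 km/s.

210 km/s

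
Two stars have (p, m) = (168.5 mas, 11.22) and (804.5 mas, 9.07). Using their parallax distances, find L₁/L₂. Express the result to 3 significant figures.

d₁ = 1/p₁ = 1/0.1685″ = 5.9347 pc; d₂ = 1/p₂ = 1/0.8045″ = 1.243 pc.
M₁ = m₁ − 5 log₁₀ d₁ + 5 = 11.22 − 3.8670 + 5 = 12.3530.
M₂ = 9.07 − 0.4724 + 5 = 13.5976.
L₁/L₂ = 10^(0.4(M₂ − M₁)) = 10^(0.4 × 1.2446) = 10^0.49784 = 3.1466.

L₁/L₂ = 3.15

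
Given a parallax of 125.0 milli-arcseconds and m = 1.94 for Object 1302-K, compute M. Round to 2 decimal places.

d = 1/p = 1/0.1250″ = 8 pc.
m − M = 5 log₁₀(8) − 5 = 4.5154 − 5 = -0.4846.
M = m − (m − M) = 1.94 − (-0.4846) = 2.42.

M = 2.42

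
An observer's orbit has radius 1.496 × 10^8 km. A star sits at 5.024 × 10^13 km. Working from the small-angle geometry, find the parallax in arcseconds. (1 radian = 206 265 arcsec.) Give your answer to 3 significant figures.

θ ≈ B/d = (1.496 × 10^8) / (5.024 × 10^13) = 2.9777 × 10^-6 rad.
In arcseconds: 2.9777 × 10^-6 × 206265 = 0.6142″.

0.614 arcsec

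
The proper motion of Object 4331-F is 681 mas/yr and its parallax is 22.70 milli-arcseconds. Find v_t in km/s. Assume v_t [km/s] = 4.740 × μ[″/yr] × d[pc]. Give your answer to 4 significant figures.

d = 1/p = 1/0.02270″ = 44.053 pc.
μ = 681 mas/yr = 0.681 ″/yr.
v_t = 4.74 × μ × d = 4.74 × 0.681 × 44.053 = 142.2 km/s.

142.2 km/s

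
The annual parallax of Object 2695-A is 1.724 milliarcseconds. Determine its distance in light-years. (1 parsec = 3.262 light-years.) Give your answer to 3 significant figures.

p = 1.724 milliarcseconds = 0.001724 arcsec.
d = 1/p = 1/0.001724 = 580.05 pc.
In light-years: 580.05 × 3.262 = 1892.1 ly.

1890 light years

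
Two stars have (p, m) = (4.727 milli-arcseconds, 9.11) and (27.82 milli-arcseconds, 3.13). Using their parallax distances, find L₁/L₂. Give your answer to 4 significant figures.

L₁/L₂ = 0.1405

d₁ = 1/p₁ = 1/0.004727″ = 211.55 pc; d₂ = 1/p₂ = 1/0.02782″ = 35.945 pc.
M₁ = m₁ − 5 log₁₀ d₁ + 5 = 9.11 − 11.6271 + 5 = 2.4829.
M₂ = 3.13 − 7.7782 + 5 = 0.3518.
L₁/L₂ = 10^(0.4(M₂ − M₁)) = 10^(0.4 × (-2.1311)) = 10^(-0.85244) = 0.14046.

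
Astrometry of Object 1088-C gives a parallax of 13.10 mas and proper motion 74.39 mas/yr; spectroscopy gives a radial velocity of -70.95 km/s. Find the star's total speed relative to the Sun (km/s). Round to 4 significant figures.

d = 1/p = 1/0.01310″ = 76.336 pc.
μ = 74.39 mas/yr = 0.07439 ″/yr.
v_t = 4.740 μ d = 4.740 × 0.07439 × 76.336 = 26.917 km/s.
v = √(v_r² + v_t²) = √((-70.95)² + 26.917²) = √5758.43 = 75.884 km/s.

75.88 km/s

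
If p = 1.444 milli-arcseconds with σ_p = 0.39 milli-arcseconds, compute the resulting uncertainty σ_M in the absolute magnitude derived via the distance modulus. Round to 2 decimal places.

M = m − 5 log₁₀ d + 5 = m + 5 log₁₀ p + 5, so ∂M/∂p = 5/(p ln 10).
σ_M = (5/ln 10) · (σ_p/p) = 2.1715 × 0.39/1.444 = 2.1715 × 0.27008 = 0.58648.

σ_M = 0.59 mag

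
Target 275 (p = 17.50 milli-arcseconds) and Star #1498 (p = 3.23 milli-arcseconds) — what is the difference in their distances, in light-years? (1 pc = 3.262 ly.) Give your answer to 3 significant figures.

d_A = 1/0.01750″ = 57.143 pc; d_B = 1/0.003230″ = 309.6 pc.
|d_B − d_A| = |309.6 − 57.143| = 252.46 pc = 252.46 × 3.262 ly = 823.52 ly.

824 ly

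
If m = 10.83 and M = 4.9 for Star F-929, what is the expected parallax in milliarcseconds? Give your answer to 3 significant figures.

6.52 mas

m − M = 10.83 − 4.9 = 5.93.
d = 10^((m−M)/5 + 1) = 10^2.186 = 153.46 pc.
p = 1/d = 1/153.46 = 0.0065164 arcsec = 6.5164 mas.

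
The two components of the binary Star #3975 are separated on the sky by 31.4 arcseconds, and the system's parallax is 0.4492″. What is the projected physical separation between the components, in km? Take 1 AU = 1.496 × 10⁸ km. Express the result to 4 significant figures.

1.046 × 10^10 km

d = 1/p = 1/0.4492″ = 2.2262 pc.
At distance d (pc), an angle of θ arcsec spans θ·d AU: s = 31.4 × 2.2262 = 69.903 AU.
= 69.903 × 1.496 × 10⁸ km = 1.0457 × 10^10 km.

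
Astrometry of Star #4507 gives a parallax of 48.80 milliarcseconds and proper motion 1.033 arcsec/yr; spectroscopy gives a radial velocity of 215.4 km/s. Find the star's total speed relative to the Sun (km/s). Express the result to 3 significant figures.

238 km/s

d = 1/p = 1/0.04880″ = 20.492 pc.
v_t = 4.740 μ d = 4.740 × 1.033 × 20.492 = 100.34 km/s.
v = √(v_r² + v_t²) = √(215.4² + 100.34²) = √56465.3 = 237.62 km/s.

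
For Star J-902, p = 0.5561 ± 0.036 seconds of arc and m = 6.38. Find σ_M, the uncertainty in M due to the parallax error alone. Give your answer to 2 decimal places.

M = m − 5 log₁₀ d + 5 = m + 5 log₁₀ p + 5, so ∂M/∂p = 5/(p ln 10).
σ_M = (5/ln 10) · (σ_p/p) = 2.1715 × 0.036/0.5561 = 2.1715 × 0.064737 = 0.14058.

σ_M = 0.14 mag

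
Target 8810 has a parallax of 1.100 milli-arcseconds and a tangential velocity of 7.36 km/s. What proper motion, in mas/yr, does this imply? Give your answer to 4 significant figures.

1.708 mas/yr

d = 1/p = 1/0.001100″ = 909.09 pc.
μ = v_t / (4.74 d) = 7.36 / (4.74 × 909.09) = 7.36 / 4309.1 = 0.001708 ″/yr = 1.708 mas/yr.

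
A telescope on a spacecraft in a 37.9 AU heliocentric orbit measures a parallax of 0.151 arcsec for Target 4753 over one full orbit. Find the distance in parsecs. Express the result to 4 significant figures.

251.0 pc

With baseline B (in AU) and parallax p (in arcsec), d = B/p parsecs.
d = 37.9 / 0.151 = 250.99 pc.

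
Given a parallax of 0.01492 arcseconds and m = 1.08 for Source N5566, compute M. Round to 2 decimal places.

M = -3.05

d = 1/p = 1/0.01492″ = 67.024 pc.
m − M = 5 log₁₀(67.024) − 5 = 9.1312 − 5 = 4.1312.
M = m − (m − M) = 1.08 − 4.1312 = -3.05.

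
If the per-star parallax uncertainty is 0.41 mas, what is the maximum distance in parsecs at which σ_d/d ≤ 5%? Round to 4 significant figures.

σ_d/d = σ_p/p, so the condition is σ_p/p ≤ 0.05, i.e. p ≥ σ_p/0.05.
p_min = 0.41/0.05 = 8.2 mas = 0.0082 arcsec.
d_max = 1/p_min = 1/0.0082 = 121.95 pc.

122.0 pc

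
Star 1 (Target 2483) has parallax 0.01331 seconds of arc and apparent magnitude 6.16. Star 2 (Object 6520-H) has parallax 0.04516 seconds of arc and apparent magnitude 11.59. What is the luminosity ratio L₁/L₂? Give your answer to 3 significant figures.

d₁ = 1/p₁ = 1/0.01331″ = 75.131 pc; d₂ = 1/p₂ = 1/0.04516″ = 22.143 pc.
M₁ = m₁ − 5 log₁₀ d₁ + 5 = 6.16 − 9.3791 + 5 = 1.7809.
M₂ = 11.59 − 6.7262 + 5 = 9.8638.
L₁/L₂ = 10^(0.4(M₂ − M₁)) = 10^(0.4 × 8.0829) = 10^3.23316 = 1710.6.

L₁/L₂ = 1710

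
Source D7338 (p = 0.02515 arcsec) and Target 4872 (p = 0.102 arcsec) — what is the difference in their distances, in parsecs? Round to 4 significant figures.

d_A = 1/0.02515″ = 39.761 pc; d_B = 1/0.1020″ = 9.8039 pc.
|d_B − d_A| = |9.8039 − 39.761| = 29.957 pc.

29.96 pc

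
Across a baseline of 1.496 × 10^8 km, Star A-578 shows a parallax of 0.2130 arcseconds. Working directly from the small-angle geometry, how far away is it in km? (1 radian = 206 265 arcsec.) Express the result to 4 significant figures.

θ = 0.2130″ = 0.2130/206265 = 1.0327 × 10^-6 rad.
d = B/θ = (1.496 × 10^8) / (1.0327 × 10^-6) = 1.4486 × 10^14 km.

1.449 × 10^14 km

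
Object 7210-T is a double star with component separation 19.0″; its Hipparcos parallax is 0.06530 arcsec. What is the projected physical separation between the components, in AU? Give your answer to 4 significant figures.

d = 1/p = 1/0.06530″ = 15.314 pc.
At distance d (pc), an angle of θ arcsec spans θ·d AU: s = 19.0 × 15.314 = 290.97 AU.

291.0 AU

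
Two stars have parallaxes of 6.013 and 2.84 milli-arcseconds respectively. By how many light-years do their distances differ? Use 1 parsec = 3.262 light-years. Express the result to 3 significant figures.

606 ly

d_A = 1/0.006013″ = 166.31 pc; d_B = 1/0.002840″ = 352.11 pc.
|d_B − d_A| = |352.11 − 166.31| = 185.8 pc = 185.8 × 3.262 ly = 606.08 ly.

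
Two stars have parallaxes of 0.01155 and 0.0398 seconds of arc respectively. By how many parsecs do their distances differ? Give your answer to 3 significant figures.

61.5 pc

d_A = 1/0.01155″ = 86.58 pc; d_B = 1/0.03980″ = 25.126 pc.
|d_B − d_A| = |25.126 − 86.58| = 61.454 pc.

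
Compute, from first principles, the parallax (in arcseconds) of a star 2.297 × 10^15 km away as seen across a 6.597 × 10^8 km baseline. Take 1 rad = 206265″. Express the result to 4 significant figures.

θ ≈ B/d = (6.597 × 10^8) / (2.297 × 10^15) = 2.8720 × 10^-7 rad.
In arcseconds: 2.8720 × 10^-7 × 206265 = 0.059239″.

0.05924 arcsec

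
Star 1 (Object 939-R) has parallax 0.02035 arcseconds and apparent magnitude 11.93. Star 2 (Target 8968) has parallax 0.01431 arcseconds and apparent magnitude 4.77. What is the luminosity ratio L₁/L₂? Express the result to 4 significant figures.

L₁/L₂ = 0.0006763

d₁ = 1/p₁ = 1/0.02035″ = 49.14 pc; d₂ = 1/p₂ = 1/0.01431″ = 69.881 pc.
M₁ = m₁ − 5 log₁₀ d₁ + 5 = 11.93 − 8.4572 + 5 = 8.4728.
M₂ = 4.77 − 9.2218 + 5 = 0.5482.
L₁/L₂ = 10^(0.4(M₂ − M₁)) = 10^(0.4 × (-7.9246)) = 10^(-3.16984) = 0.00067633.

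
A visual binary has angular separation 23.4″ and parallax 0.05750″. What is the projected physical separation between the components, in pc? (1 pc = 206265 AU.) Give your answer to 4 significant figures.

d = 1/p = 1/0.05750″ = 17.391 pc.
At distance d (pc), an angle of θ arcsec spans θ·d AU: s = 23.4 × 17.391 = 406.95 AU.
= 406.95 / 206265 = 0.0019729 pc.

0.001973 pc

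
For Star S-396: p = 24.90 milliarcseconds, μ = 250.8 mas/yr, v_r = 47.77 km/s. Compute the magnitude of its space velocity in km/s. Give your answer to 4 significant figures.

67.54 km/s

d = 1/p = 1/0.02490″ = 40.161 pc.
μ = 250.8 mas/yr = 0.2508 ″/yr.
v_t = 4.740 μ d = 4.740 × 0.2508 × 40.161 = 47.743 km/s.
v = √(v_r² + v_t²) = √(47.77² + 47.743²) = √4561.37 = 67.538 km/s.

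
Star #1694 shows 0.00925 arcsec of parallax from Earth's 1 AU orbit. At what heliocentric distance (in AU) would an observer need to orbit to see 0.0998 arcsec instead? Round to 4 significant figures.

10.79 AU

Parallax scales linearly with baseline: p ∝ B, so B = p_target / p_Earth × 1 AU.
B = 0.0998 / 0.00925 = 10.789 AU.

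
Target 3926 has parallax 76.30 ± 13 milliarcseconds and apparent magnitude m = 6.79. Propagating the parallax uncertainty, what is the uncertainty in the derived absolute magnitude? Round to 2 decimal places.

σ_M = 0.37 mag

M = m − 5 log₁₀ d + 5 = m + 5 log₁₀ p + 5, so ∂M/∂p = 5/(p ln 10).
σ_M = (5/ln 10) · (σ_p/p) = 2.1715 × 13/76.30 = 2.1715 × 0.17038 = 0.36998.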